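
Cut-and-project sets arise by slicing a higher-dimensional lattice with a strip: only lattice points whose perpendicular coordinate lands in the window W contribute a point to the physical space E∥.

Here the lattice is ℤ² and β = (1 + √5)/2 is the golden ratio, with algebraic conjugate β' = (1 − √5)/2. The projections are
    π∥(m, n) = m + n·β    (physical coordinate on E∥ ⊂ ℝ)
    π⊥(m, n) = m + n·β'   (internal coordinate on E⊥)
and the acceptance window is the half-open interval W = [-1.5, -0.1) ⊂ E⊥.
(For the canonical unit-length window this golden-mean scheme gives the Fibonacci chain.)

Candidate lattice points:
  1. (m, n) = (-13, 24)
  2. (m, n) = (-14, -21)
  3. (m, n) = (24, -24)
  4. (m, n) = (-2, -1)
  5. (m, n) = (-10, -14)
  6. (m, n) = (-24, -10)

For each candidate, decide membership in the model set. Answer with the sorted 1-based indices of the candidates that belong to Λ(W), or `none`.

2, 4, 5

β' = (1−√5)/2 ≈ -0.6180.
#1 (-13,24): internal coord -13 + (24)·β' = -27.8328; -27.8328 ∉ [-1.5, -0.1) → out
#2 (-14,-21): internal coord -14 + (-21)·β' = -1.0213; -1.0213 ∈ [-1.5, -0.1) → IN Λ
#3 (24,-24): internal coord 24 + (-24)·β' = +38.8328; +38.8328 ∉ [-1.5, -0.1) → out
#4 (-2,-1): internal coord -2 + (-1)·β' = -1.3820; -1.3820 ∈ [-1.5, -0.1) → IN Λ
#5 (-10,-14): internal coord -10 + (-14)·β' = -1.3475; -1.3475 ∈ [-1.5, -0.1) → IN Λ
#6 (-24,-10): internal coord -24 + (-10)·β' = -17.8197; -17.8197 ∉ [-1.5, -0.1) → out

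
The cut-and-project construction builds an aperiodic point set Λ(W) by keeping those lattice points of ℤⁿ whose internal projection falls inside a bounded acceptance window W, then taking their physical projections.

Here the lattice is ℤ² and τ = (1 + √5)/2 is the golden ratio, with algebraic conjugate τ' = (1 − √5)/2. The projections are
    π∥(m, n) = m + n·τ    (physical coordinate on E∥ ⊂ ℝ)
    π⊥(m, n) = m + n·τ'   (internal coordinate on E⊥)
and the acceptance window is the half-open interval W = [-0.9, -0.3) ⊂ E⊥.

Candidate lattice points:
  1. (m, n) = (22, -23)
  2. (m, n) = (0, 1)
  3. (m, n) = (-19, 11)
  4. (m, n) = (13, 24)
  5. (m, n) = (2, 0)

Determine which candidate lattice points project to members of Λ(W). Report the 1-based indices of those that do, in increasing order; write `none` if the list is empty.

Compute τ' = (1−√5)/2 = -0.61803, so π⊥(m,n) = m -0.61803·n.
[1] lift (22,-23): star map gives 36.21478; window check -0.9 ≤ 36.21478 < -0.3 is false → out
[2] lift (0,1): star map gives -0.61803; window check -0.9 ≤ -0.61803 < -0.3 is true → IN Λ
[3] lift (-19,11): star map gives -25.79837; window check -0.9 ≤ -25.79837 < -0.3 is false → out
[4] lift (13,24): star map gives -1.83282; window check -0.9 ≤ -1.83282 < -0.3 is false → out
[5] lift (2,0): star map gives 2.00000; window check -0.9 ≤ 2.00000 < -0.3 is false → out

2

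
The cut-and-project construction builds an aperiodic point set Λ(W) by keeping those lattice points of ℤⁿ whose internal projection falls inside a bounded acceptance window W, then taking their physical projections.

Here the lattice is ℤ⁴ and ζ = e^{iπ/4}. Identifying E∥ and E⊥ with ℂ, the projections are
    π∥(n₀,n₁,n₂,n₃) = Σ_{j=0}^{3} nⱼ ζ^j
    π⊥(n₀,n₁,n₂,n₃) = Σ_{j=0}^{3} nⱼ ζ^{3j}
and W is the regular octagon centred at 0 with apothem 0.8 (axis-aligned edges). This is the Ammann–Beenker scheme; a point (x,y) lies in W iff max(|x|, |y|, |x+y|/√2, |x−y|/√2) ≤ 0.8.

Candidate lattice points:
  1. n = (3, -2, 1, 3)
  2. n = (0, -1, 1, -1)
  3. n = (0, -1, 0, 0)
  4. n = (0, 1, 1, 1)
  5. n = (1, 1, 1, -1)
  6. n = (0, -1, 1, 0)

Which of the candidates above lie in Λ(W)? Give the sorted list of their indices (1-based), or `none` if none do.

Internal map: ζ^{3j} for j=0..3 gives (1,0), (−√2/2,√2/2), (0,−1), (√2/2,√2/2).
candidate 1: n = (3, -2, 1, 3) → π⊥ ≈ (+6.535534, -0.292893); max(|x|,|y|,|x±y|/√2) = 6.535534 > 0.8 ⇒ ∉ W
candidate 2: n = (0, -1, 1, -1) → π⊥ ≈ (+0.000000, -2.414214); max(|x|,|y|,|x±y|/√2) = 2.414214 > 0.8 ⇒ ∉ W
candidate 3: n = (0, -1, 0, 0) → π⊥ ≈ (+0.707107, -0.707107); max(|x|,|y|,|x±y|/√2) = 1.000000 > 0.8 ⇒ ∉ W
candidate 4: n = (0, 1, 1, 1) → π⊥ ≈ (+0.000000, +0.414214); max(|x|,|y|,|x±y|/√2) = 0.414214 ≤ 0.8 ⇒ ∈ W
candidate 5: n = (1, 1, 1, -1) → π⊥ ≈ (-0.414214, -1.000000); max(|x|,|y|,|x±y|/√2) = 1.000000 > 0.8 ⇒ ∉ W
candidate 6: n = (0, -1, 1, 0) → π⊥ ≈ (+0.707107, -1.707107); max(|x|,|y|,|x±y|/√2) = 1.707107 > 0.8 ⇒ ∉ W

4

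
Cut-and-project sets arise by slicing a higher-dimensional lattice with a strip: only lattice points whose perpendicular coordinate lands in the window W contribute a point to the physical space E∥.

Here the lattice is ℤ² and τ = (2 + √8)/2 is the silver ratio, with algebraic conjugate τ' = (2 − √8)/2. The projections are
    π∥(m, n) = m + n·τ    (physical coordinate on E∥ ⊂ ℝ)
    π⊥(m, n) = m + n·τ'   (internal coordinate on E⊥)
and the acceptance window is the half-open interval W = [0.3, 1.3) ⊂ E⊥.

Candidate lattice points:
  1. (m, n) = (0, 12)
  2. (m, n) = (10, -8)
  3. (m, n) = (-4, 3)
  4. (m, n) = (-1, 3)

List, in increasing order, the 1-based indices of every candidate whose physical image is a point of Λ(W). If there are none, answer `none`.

Numerically τ ≈ 2.414214 and τ' = −1/τ ≈ -0.414214.
#1 (0,12): internal coord 0 + (12)·τ' = -4.970563; -4.970563 ∉ [0.3, 1.3) → out
#2 (10,-8): internal coord 10 + (-8)·τ' = +13.313708; +13.313708 ∉ [0.3, 1.3) → out
#3 (-4,3): internal coord -4 + (3)·τ' = -5.242641; -5.242641 ∉ [0.3, 1.3) → out
#4 (-1,3): internal coord -1 + (3)·τ' = -2.242641; -2.242641 ∉ [0.3, 1.3) → out

none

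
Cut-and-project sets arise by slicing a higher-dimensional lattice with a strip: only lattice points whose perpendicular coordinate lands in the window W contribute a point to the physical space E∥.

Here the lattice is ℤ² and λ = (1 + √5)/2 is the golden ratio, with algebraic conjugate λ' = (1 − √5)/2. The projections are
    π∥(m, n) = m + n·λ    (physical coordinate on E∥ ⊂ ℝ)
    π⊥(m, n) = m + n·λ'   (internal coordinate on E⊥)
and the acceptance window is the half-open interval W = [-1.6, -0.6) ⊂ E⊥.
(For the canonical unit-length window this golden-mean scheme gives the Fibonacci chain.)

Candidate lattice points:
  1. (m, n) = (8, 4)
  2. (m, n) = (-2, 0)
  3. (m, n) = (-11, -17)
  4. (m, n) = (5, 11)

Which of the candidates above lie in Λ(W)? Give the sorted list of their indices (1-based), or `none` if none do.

none

Compute λ' = (1−√5)/2 = -0.6180, so π⊥(m,n) = m -0.6180·n.
#1 (8,4): internal coord 8 + (4)·λ' = +5.5279; +5.5279 ∉ [-1.6, -0.6) → out
#2 (-2,0): internal coord -2 + (0)·λ' = -2.0000; -2.0000 ∉ [-1.6, -0.6) → out
#3 (-11,-17): internal coord -11 + (-17)·λ' = -0.4934; -0.4934 ∉ [-1.6, -0.6) → out
#4 (5,11): internal coord 5 + (11)·λ' = -1.7984; -1.7984 ∉ [-1.6, -0.6) → out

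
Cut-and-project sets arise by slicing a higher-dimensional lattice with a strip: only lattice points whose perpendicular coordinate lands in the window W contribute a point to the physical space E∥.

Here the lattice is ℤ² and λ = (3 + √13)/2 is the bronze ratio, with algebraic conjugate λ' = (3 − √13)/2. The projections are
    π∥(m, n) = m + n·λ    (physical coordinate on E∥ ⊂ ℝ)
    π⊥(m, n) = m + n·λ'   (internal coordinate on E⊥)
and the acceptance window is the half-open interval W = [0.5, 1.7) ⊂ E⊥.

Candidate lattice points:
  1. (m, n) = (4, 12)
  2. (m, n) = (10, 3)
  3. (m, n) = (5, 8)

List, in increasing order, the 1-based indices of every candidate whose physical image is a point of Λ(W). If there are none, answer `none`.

λ' = (3−√13)/2 ≈ -0.3028.
candidate 1: (m,n)=(4,12) → π∥ = 4+12·λ ≈ 43.6333, π⊥ = 4+12·λ' ≈ 0.3667 ∉ [0.5, 1.7) ⇒ out
candidate 2: (m,n)=(10,3) → π∥ = 10+3·λ ≈ 19.9083, π⊥ = 10+3·λ' ≈ 9.0917 ∉ [0.5, 1.7) ⇒ out
candidate 3: (m,n)=(5,8) → π∥ = 5+8·λ ≈ 31.4222, π⊥ = 5+8·λ' ≈ 2.5778 ∉ [0.5, 1.7) ⇒ out

none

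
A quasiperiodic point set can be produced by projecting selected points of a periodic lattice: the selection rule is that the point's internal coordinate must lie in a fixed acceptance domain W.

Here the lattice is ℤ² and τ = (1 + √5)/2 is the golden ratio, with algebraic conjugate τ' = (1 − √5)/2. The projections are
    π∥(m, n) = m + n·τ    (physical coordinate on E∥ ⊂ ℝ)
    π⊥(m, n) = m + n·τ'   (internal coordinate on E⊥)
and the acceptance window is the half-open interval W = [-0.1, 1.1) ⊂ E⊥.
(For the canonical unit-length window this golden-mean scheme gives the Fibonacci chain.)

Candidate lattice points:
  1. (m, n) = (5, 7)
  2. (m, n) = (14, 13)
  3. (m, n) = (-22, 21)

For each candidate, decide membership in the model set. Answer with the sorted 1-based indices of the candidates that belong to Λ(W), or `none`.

1

τ' = (1−√5)/2 ≈ -0.61803.
#1 (5,7): internal coord 5 + (7)·τ' = +0.67376; +0.67376 ∈ [-0.1, 1.1) → IN Λ
#2 (14,13): internal coord 14 + (13)·τ' = +5.96556; +5.96556 ∉ [-0.1, 1.1) → out
#3 (-22,21): internal coord -22 + (21)·τ' = -34.97871; -34.97871 ∉ [-0.1, 1.1) → out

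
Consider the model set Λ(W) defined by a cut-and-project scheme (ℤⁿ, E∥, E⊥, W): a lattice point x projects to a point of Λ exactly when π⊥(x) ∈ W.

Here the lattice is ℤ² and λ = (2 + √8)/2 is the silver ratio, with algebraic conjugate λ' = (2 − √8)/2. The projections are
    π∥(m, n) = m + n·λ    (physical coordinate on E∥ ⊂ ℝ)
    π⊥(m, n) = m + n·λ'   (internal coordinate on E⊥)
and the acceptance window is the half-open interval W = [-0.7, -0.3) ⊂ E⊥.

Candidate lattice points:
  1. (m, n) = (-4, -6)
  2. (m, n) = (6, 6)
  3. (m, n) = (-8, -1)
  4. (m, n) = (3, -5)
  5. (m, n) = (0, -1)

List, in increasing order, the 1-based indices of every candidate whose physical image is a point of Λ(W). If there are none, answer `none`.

Compute λ' = (2−√8)/2 = -0.41421, so π⊥(m,n) = m -0.41421·n.
candidate 1: (m,n)=(-4,-6) → π∥ = -4-6·λ ≈ -18.48528, π⊥ = -4-6·λ' ≈ -1.51472 ∉ [-0.7, -0.3) ⇒ out
candidate 2: (m,n)=(6,6) → π∥ = 6+6·λ ≈ 20.48528, π⊥ = 6+6·λ' ≈ 3.51472 ∉ [-0.7, -0.3) ⇒ out
candidate 3: (m,n)=(-8,-1) → π∥ = -8-1·λ ≈ -10.41421, π⊥ = -8-1·λ' ≈ -7.58579 ∉ [-0.7, -0.3) ⇒ out
candidate 4: (m,n)=(3,-5) → π∥ = 3-5·λ ≈ -9.07107, π⊥ = 3-5·λ' ≈ 5.07107 ∉ [-0.7, -0.3) ⇒ out
candidate 5: (m,n)=(0,-1) → π∥ = 0-1·λ ≈ -2.41421, π⊥ = 0-1·λ' ≈ 0.41421 ∉ [-0.7, -0.3) ⇒ out

none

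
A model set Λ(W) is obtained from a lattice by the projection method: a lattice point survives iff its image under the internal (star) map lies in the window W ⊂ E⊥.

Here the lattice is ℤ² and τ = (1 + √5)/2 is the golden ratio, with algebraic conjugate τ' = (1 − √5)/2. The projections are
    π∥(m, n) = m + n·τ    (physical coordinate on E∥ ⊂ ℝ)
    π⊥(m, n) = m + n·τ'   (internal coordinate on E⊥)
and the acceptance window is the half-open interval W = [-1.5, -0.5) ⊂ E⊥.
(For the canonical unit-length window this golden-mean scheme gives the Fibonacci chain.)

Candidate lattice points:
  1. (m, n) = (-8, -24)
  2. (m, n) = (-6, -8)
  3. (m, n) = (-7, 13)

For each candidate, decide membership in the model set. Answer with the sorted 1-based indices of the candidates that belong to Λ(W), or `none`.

2

Numerically τ ≈ 1.61803 and τ' = −1/τ ≈ -0.61803.
candidate 1: (m,n)=(-8,-24) → π∥ = -8-24·τ ≈ -46.83282, π⊥ = -8-24·τ' ≈ 6.83282 ∉ [-1.5, -0.5) ⇒ out
candidate 2: (m,n)=(-6,-8) → π∥ = -6-8·τ ≈ -18.94427, π⊥ = -6-8·τ' ≈ -1.05573 ∈ [-1.5, -0.5) ⇒ IN Λ
candidate 3: (m,n)=(-7,13) → π∥ = -7+13·τ ≈ 14.03444, π⊥ = -7+13·τ' ≈ -15.03444 ∉ [-1.5, -0.5) ⇒ out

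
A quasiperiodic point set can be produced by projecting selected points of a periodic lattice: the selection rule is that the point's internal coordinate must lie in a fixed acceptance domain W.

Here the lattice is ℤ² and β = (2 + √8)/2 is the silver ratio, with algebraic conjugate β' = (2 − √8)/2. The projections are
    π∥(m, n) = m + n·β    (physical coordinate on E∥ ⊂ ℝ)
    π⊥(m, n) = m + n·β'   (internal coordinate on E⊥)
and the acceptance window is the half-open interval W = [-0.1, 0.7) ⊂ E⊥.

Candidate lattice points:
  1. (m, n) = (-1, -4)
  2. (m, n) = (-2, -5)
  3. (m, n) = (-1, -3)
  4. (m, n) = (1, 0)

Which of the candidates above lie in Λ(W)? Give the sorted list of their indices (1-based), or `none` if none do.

β' = (2−√8)/2 ≈ -0.41421.
[1] lift (-1,-4): star map gives 0.65685; window check -0.1 ≤ 0.65685 < 0.7 is true → IN Λ
[2] lift (-2,-5): star map gives 0.07107; window check -0.1 ≤ 0.07107 < 0.7 is true → IN Λ
[3] lift (-1,-3): star map gives 0.24264; window check -0.1 ≤ 0.24264 < 0.7 is true → IN Λ
[4] lift (1,0): star map gives 1.00000; window check -0.1 ≤ 1.00000 < 0.7 is false → out

1, 2, 3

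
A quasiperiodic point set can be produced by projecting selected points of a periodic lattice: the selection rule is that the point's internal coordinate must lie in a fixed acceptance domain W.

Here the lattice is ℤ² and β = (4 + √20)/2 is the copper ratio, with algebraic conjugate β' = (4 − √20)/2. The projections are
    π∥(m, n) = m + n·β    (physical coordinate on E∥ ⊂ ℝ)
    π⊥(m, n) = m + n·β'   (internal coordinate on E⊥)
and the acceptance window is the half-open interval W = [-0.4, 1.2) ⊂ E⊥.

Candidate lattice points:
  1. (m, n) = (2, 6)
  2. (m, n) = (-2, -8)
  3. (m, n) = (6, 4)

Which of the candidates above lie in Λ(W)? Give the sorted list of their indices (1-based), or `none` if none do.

Numerically β ≈ 4.23607 and β' = −1/β ≈ -0.23607.
#1 (2,6): internal coord 2 + (6)·β' = +0.58359; +0.58359 ∈ [-0.4, 1.2) → IN Λ
#2 (-2,-8): internal coord -2 + (-8)·β' = -0.11146; -0.11146 ∈ [-0.4, 1.2) → IN Λ
#3 (6,4): internal coord 6 + (4)·β' = +5.05573; +5.05573 ∉ [-0.4, 1.2) → out

1, 2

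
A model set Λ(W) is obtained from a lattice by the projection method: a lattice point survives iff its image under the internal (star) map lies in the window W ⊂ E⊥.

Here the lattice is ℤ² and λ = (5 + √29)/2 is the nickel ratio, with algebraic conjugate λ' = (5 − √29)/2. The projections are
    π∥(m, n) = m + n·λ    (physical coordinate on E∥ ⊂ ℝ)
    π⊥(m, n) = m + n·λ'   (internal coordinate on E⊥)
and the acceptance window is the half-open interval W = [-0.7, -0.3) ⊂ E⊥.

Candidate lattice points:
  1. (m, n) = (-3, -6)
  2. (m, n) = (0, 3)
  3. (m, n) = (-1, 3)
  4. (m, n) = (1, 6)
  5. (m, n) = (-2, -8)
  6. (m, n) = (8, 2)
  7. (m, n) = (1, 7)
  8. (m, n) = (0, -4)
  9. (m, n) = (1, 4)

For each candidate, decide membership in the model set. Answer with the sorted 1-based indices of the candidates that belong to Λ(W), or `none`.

Numerically λ ≈ 5.19258 and λ' = −1/λ ≈ -0.19258.
[1] lift (-3,-6): star map gives -1.84451; window check -0.7 ≤ -1.84451 < -0.3 is false → out
[2] lift (0,3): star map gives -0.57775; window check -0.7 ≤ -0.57775 < -0.3 is true → IN Λ
[3] lift (-1,3): star map gives -1.57775; window check -0.7 ≤ -1.57775 < -0.3 is false → out
[4] lift (1,6): star map gives -0.15549; window check -0.7 ≤ -0.15549 < -0.3 is false → out
[5] lift (-2,-8): star map gives -0.45934; window check -0.7 ≤ -0.45934 < -0.3 is true → IN Λ
[6] lift (8,2): star map gives 7.61484; window check -0.7 ≤ 7.61484 < -0.3 is false → out
[7] lift (1,7): star map gives -0.34808; window check -0.7 ≤ -0.34808 < -0.3 is true → IN Λ
[8] lift (0,-4): star map gives 0.77033; window check -0.7 ≤ 0.77033 < -0.3 is false → out
[9] lift (1,4): star map gives 0.22967; window check -0.7 ≤ 0.22967 < -0.3 is false → out

2, 5, 7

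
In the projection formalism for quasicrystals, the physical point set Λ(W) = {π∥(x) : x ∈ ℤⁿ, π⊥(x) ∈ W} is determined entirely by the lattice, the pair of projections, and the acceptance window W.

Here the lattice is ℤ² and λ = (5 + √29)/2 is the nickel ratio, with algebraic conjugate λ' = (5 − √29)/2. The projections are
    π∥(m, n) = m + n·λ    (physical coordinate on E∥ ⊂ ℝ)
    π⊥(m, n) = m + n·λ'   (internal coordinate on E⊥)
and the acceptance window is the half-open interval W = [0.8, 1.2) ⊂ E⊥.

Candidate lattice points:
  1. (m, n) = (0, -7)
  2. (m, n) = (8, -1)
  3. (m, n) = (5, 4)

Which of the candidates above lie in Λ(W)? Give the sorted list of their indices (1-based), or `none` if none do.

Numerically λ ≈ 5.192582 and λ' = −1/λ ≈ -0.192582.
candidate 1: (m,n)=(0,-7) → π∥ = 0-7·λ ≈ -36.348077, π⊥ = 0-7·λ' ≈ 1.348077 ∉ [0.8, 1.2) ⇒ out
candidate 2: (m,n)=(8,-1) → π∥ = 8-1·λ ≈ 2.807418, π⊥ = 8-1·λ' ≈ 8.192582 ∉ [0.8, 1.2) ⇒ out
candidate 3: (m,n)=(5,4) → π∥ = 5+4·λ ≈ 25.770330, π⊥ = 5+4·λ' ≈ 4.229670 ∉ [0.8, 1.2) ⇒ out

none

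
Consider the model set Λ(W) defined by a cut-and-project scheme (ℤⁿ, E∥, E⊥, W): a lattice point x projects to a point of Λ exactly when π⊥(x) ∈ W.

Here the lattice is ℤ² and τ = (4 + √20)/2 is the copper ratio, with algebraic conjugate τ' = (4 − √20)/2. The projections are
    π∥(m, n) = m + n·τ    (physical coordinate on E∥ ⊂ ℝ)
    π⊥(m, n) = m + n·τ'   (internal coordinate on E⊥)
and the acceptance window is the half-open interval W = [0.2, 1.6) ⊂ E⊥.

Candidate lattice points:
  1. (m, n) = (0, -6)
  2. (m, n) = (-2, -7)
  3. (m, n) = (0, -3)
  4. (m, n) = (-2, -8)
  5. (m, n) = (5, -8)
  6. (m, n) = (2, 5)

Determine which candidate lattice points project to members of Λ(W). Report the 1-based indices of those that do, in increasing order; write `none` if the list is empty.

1, 3, 6

τ' = (4−√20)/2 ≈ -0.2361.
[1] lift (0,-6): star map gives 1.4164; window check 0.2 ≤ 1.4164 < 1.6 is true → IN Λ
[2] lift (-2,-7): star map gives -0.3475; window check 0.2 ≤ -0.3475 < 1.6 is false → out
[3] lift (0,-3): star map gives 0.7082; window check 0.2 ≤ 0.7082 < 1.6 is true → IN Λ
[4] lift (-2,-8): star map gives -0.1115; window check 0.2 ≤ -0.1115 < 1.6 is false → out
[5] lift (5,-8): star map gives 6.8885; window check 0.2 ≤ 6.8885 < 1.6 is false → out
[6] lift (2,5): star map gives 0.8197; window check 0.2 ≤ 0.8197 < 1.6 is true → IN Λ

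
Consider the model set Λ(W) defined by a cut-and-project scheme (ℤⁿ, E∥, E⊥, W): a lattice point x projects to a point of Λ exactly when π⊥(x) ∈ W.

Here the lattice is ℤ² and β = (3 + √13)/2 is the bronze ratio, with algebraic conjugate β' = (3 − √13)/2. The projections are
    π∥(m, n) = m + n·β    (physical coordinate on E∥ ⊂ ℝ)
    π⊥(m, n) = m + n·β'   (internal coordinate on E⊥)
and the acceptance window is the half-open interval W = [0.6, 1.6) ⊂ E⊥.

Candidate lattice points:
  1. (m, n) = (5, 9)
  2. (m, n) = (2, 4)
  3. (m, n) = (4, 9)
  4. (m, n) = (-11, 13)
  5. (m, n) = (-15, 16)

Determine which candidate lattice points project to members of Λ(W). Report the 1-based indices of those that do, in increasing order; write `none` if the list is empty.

2, 3

β' = (3−√13)/2 ≈ -0.30278.
[1] lift (5,9): star map gives 2.27502; window check 0.6 ≤ 2.27502 < 1.6 is false → out
[2] lift (2,4): star map gives 0.78890; window check 0.6 ≤ 0.78890 < 1.6 is true → IN Λ
[3] lift (4,9): star map gives 1.27502; window check 0.6 ≤ 1.27502 < 1.6 is true → IN Λ
[4] lift (-11,13): star map gives -14.93608; window check 0.6 ≤ -14.93608 < 1.6 is false → out
[5] lift (-15,16): star map gives -19.84441; window check 0.6 ≤ -19.84441 < 1.6 is false → out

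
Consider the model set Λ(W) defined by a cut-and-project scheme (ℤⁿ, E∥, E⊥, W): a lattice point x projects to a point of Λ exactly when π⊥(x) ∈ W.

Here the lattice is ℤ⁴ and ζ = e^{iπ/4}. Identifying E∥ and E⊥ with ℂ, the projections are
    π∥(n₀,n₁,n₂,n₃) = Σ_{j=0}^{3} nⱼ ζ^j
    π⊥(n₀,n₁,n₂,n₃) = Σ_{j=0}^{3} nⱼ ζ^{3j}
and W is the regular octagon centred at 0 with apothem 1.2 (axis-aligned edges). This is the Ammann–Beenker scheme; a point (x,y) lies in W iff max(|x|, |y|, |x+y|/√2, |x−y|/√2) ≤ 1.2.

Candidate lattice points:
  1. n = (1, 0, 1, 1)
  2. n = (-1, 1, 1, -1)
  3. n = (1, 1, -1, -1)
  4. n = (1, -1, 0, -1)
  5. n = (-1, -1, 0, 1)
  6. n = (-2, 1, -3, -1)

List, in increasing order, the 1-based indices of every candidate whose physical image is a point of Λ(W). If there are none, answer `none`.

3, 5

Internal map: ζ^{3j} for j=0..3 gives (1,0), (−√2/2,√2/2), (0,−1), (√2/2,√2/2).
#1 (1, 0, 1, 1): internal (1.70711, -0.29289); octagon support 1.70711 vs apothem 1.2 → ∉ W
#2 (-1, 1, 1, -1): internal (-2.41421, -1.00000); octagon support 2.41421 vs apothem 1.2 → ∉ W
#3 (1, 1, -1, -1): internal (-0.41421, 1.00000); octagon support 1.00000 vs apothem 1.2 → ∈ W
#4 (1, -1, 0, -1): internal (1.00000, -1.41421); octagon support 1.70711 vs apothem 1.2 → ∉ W
#5 (-1, -1, 0, 1): internal (0.41421, 0.00000); octagon support 0.41421 vs apothem 1.2 → ∈ W
#6 (-2, 1, -3, -1): internal (-3.41421, 3.00000); octagon support 4.53553 vs apothem 1.2 → ∉ W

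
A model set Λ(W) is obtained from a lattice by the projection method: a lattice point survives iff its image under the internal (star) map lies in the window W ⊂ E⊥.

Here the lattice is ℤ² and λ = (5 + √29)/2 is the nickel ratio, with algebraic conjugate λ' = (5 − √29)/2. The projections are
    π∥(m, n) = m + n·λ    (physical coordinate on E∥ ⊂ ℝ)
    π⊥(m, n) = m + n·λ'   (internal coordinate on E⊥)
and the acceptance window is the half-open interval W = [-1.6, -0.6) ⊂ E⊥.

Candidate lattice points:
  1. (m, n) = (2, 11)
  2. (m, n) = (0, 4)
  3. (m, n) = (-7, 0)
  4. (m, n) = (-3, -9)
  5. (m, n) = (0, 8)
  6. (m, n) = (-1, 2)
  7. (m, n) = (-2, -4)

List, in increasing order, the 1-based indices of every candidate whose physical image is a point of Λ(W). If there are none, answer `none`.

Compute λ' = (5−√29)/2 = -0.1926, so π⊥(m,n) = m -0.1926·n.
[1] lift (2,11): star map gives -0.1184; window check -1.6 ≤ -0.1184 < -0.6 is false → out
[2] lift (0,4): star map gives -0.7703; window check -1.6 ≤ -0.7703 < -0.6 is true → IN Λ
[3] lift (-7,0): star map gives -7.0000; window check -1.6 ≤ -7.0000 < -0.6 is false → out
[4] lift (-3,-9): star map gives -1.2668; window check -1.6 ≤ -1.2668 < -0.6 is true → IN Λ
[5] lift (0,8): star map gives -1.5407; window check -1.6 ≤ -1.5407 < -0.6 is true → IN Λ
[6] lift (-1,2): star map gives -1.3852; window check -1.6 ≤ -1.3852 < -0.6 is true → IN Λ
[7] lift (-2,-4): star map gives -1.2297; window check -1.6 ≤ -1.2297 < -0.6 is true → IN Λ

2, 4, 5, 6, 7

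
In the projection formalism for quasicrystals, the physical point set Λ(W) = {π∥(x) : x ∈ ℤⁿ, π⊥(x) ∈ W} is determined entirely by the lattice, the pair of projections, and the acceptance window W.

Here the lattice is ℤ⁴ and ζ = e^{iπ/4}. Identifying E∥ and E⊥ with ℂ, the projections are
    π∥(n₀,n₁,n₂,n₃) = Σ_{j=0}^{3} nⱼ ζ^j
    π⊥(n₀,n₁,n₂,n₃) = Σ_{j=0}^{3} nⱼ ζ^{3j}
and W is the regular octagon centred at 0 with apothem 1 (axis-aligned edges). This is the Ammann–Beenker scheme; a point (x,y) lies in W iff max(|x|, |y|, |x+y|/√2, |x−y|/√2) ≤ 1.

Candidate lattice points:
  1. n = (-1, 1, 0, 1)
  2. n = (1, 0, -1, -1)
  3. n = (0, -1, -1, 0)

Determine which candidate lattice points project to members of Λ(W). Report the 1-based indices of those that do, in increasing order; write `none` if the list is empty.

2, 3

π⊥(n) = n₀ + n₁ζ³ + n₂ζ⁶ + n₃ζ⁹ where ζ = e^{iπ/4}.
#1 (-1, 1, 0, 1): internal (-1.00000, 1.41421); octagon support 1.70711 vs apothem 1 → ∉ W
#2 (1, 0, -1, -1): internal (0.29289, 0.29289); octagon support 0.41421 vs apothem 1 → ∈ W
#3 (0, -1, -1, 0): internal (0.70711, 0.29289); octagon support 0.70711 vs apothem 1 → ∈ W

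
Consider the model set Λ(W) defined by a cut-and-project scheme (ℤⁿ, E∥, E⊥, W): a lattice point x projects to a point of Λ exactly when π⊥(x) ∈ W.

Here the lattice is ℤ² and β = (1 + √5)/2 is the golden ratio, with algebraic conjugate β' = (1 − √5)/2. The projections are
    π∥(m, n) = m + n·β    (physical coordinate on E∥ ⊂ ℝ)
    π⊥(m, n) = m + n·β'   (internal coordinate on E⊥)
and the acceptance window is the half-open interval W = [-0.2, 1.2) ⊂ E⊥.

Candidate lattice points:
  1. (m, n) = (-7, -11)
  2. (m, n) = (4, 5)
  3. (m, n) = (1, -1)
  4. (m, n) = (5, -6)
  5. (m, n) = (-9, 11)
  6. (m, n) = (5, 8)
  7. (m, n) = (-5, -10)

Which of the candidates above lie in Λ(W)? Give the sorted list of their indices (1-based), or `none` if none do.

2, 6, 7

Numerically β ≈ 1.61803 and β' = −1/β ≈ -0.61803.
candidate 1: (m,n)=(-7,-11) → π∥ = -7-11·β ≈ -24.79837, π⊥ = -7-11·β' ≈ -0.20163 ∉ [-0.2, 1.2) ⇒ out
candidate 2: (m,n)=(4,5) → π∥ = 4+5·β ≈ 12.09017, π⊥ = 4+5·β' ≈ 0.90983 ∈ [-0.2, 1.2) ⇒ IN Λ
candidate 3: (m,n)=(1,-1) → π∥ = 1-1·β ≈ -0.61803, π⊥ = 1-1·β' ≈ 1.61803 ∉ [-0.2, 1.2) ⇒ out
candidate 4: (m,n)=(5,-6) → π∥ = 5-6·β ≈ -4.70820, π⊥ = 5-6·β' ≈ 8.70820 ∉ [-0.2, 1.2) ⇒ out
candidate 5: (m,n)=(-9,11) → π∥ = -9+11·β ≈ 8.79837, π⊥ = -9+11·β' ≈ -15.79837 ∉ [-0.2, 1.2) ⇒ out
candidate 6: (m,n)=(5,8) → π∥ = 5+8·β ≈ 17.94427, π⊥ = 5+8·β' ≈ 0.05573 ∈ [-0.2, 1.2) ⇒ IN Λ
candidate 7: (m,n)=(-5,-10) → π∥ = -5-10·β ≈ -21.18034, π⊥ = -5-10·β' ≈ 1.18034 ∈ [-0.2, 1.2) ⇒ IN Λ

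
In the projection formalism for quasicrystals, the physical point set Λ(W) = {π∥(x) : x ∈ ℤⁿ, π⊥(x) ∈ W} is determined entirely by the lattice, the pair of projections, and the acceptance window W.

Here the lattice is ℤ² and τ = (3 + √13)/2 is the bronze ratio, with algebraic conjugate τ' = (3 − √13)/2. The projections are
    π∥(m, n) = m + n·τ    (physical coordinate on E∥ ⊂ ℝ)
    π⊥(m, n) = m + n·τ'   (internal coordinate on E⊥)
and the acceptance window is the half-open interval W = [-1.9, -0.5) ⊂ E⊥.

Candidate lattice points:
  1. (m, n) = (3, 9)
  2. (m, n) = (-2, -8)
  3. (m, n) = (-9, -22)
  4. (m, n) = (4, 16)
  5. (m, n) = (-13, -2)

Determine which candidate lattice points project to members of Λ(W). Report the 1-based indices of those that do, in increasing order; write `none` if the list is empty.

Compute τ' = (3−√13)/2 = -0.3028, so π⊥(m,n) = m -0.3028·n.
[1] lift (3,9): star map gives 0.2750; window check -1.9 ≤ 0.2750 < -0.5 is false → out
[2] lift (-2,-8): star map gives 0.4222; window check -1.9 ≤ 0.4222 < -0.5 is false → out
[3] lift (-9,-22): star map gives -2.3389; window check -1.9 ≤ -2.3389 < -0.5 is false → out
[4] lift (4,16): star map gives -0.8444; window check -1.9 ≤ -0.8444 < -0.5 is true → IN Λ
[5] lift (-13,-2): star map gives -12.3944; window check -1.9 ≤ -12.3944 < -0.5 is false → out

4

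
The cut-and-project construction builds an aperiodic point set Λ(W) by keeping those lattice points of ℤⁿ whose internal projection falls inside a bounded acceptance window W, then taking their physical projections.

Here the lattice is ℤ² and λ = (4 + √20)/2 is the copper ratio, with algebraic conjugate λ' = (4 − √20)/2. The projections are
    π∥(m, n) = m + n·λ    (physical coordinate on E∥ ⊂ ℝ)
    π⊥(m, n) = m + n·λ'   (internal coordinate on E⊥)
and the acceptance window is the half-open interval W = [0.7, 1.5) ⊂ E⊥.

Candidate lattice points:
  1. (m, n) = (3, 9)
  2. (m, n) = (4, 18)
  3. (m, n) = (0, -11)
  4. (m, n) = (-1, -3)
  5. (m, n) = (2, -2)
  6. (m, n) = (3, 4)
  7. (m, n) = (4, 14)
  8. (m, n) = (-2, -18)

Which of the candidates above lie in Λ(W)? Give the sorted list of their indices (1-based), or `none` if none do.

1

Compute λ' = (4−√20)/2 = -0.236068, so π⊥(m,n) = m -0.236068·n.
candidate 1: (m,n)=(3,9) → π∥ = 3+9·λ ≈ 41.124612, π⊥ = 3+9·λ' ≈ 0.875388 ∈ [0.7, 1.5) ⇒ IN Λ
candidate 2: (m,n)=(4,18) → π∥ = 4+18·λ ≈ 80.249224, π⊥ = 4+18·λ' ≈ -0.249224 ∉ [0.7, 1.5) ⇒ out
candidate 3: (m,n)=(0,-11) → π∥ = 0-11·λ ≈ -46.596748, π⊥ = 0-11·λ' ≈ 2.596748 ∉ [0.7, 1.5) ⇒ out
candidate 4: (m,n)=(-1,-3) → π∥ = -1-3·λ ≈ -13.708204, π⊥ = -1-3·λ' ≈ -0.291796 ∉ [0.7, 1.5) ⇒ out
candidate 5: (m,n)=(2,-2) → π∥ = 2-2·λ ≈ -6.472136, π⊥ = 2-2·λ' ≈ 2.472136 ∉ [0.7, 1.5) ⇒ out
candidate 6: (m,n)=(3,4) → π∥ = 3+4·λ ≈ 19.944272, π⊥ = 3+4·λ' ≈ 2.055728 ∉ [0.7, 1.5) ⇒ out
candidate 7: (m,n)=(4,14) → π∥ = 4+14·λ ≈ 63.304952, π⊥ = 4+14·λ' ≈ 0.695048 ∉ [0.7, 1.5) ⇒ out
candidate 8: (m,n)=(-2,-18) → π∥ = -2-18·λ ≈ -78.249224, π⊥ = -2-18·λ' ≈ 2.249224 ∉ [0.7, 1.5) ⇒ out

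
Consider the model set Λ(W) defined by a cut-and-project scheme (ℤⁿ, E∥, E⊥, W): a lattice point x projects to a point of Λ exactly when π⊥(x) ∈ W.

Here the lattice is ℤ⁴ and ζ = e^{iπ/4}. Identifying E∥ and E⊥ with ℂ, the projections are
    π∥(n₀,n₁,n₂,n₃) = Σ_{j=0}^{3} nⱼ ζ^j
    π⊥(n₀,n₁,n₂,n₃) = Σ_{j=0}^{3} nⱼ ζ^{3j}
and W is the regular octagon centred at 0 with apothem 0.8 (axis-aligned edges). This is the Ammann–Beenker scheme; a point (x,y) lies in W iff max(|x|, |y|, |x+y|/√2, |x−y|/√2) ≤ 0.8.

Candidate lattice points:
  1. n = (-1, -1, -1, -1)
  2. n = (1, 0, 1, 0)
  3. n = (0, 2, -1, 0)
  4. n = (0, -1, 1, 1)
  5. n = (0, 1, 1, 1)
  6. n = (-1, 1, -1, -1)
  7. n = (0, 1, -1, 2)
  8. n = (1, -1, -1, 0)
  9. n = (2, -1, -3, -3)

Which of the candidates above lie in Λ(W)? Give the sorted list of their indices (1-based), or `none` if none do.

Internal map: ζ^{3j} for j=0..3 gives (1,0), (−√2/2,√2/2), (0,−1), (√2/2,√2/2).
#1 (-1, -1, -1, -1): internal (-1.00000, -0.41421); octagon support 1.00000 vs apothem 0.8 → ∉ W
#2 (1, 0, 1, 0): internal (1.00000, -1.00000); octagon support 1.41421 vs apothem 0.8 → ∉ W
#3 (0, 2, -1, 0): internal (-1.41421, 2.41421); octagon support 2.70711 vs apothem 0.8 → ∉ W
#4 (0, -1, 1, 1): internal (1.41421, -1.00000); octagon support 1.70711 vs apothem 0.8 → ∉ W
#5 (0, 1, 1, 1): internal (0.00000, 0.41421); octagon support 0.41421 vs apothem 0.8 → ∈ W
#6 (-1, 1, -1, -1): internal (-2.41421, 1.00000); octagon support 2.41421 vs apothem 0.8 → ∉ W
#7 (0, 1, -1, 2): internal (0.70711, 3.12132); octagon support 3.12132 vs apothem 0.8 → ∉ W
#8 (1, -1, -1, 0): internal (1.70711, 0.29289); octagon support 1.70711 vs apothem 0.8 → ∉ W
#9 (2, -1, -3, -3): internal (0.58579, 0.17157); octagon support 0.58579 vs apothem 0.8 → ∈ W

5, 9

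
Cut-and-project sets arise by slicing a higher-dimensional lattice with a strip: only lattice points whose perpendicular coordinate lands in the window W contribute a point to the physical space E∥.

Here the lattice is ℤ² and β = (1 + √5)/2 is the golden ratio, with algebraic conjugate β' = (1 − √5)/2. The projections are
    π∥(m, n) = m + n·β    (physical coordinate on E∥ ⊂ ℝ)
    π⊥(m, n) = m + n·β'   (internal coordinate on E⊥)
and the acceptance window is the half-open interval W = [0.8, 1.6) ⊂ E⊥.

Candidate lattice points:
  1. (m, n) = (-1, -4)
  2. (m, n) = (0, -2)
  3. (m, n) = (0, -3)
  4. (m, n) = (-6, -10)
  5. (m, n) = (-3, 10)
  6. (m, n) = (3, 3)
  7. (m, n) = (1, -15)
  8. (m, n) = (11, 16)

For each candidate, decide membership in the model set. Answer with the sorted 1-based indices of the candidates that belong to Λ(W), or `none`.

1, 2, 6, 8

Numerically β ≈ 1.61803 and β' = −1/β ≈ -0.61803.
candidate 1: (m,n)=(-1,-4) → π∥ = -1-4·β ≈ -7.47214, π⊥ = -1-4·β' ≈ 1.47214 ∈ [0.8, 1.6) ⇒ IN Λ
candidate 2: (m,n)=(0,-2) → π∥ = 0-2·β ≈ -3.23607, π⊥ = 0-2·β' ≈ 1.23607 ∈ [0.8, 1.6) ⇒ IN Λ
candidate 3: (m,n)=(0,-3) → π∥ = 0-3·β ≈ -4.85410, π⊥ = 0-3·β' ≈ 1.85410 ∉ [0.8, 1.6) ⇒ out
candidate 4: (m,n)=(-6,-10) → π∥ = -6-10·β ≈ -22.18034, π⊥ = -6-10·β' ≈ 0.18034 ∉ [0.8, 1.6) ⇒ out
candidate 5: (m,n)=(-3,10) → π∥ = -3+10·β ≈ 13.18034, π⊥ = -3+10·β' ≈ -9.18034 ∉ [0.8, 1.6) ⇒ out
candidate 6: (m,n)=(3,3) → π∥ = 3+3·β ≈ 7.85410, π⊥ = 3+3·β' ≈ 1.14590 ∈ [0.8, 1.6) ⇒ IN Λ
candidate 7: (m,n)=(1,-15) → π∥ = 1-15·β ≈ -23.27051, π⊥ = 1-15·β' ≈ 10.27051 ∉ [0.8, 1.6) ⇒ out
candidate 8: (m,n)=(11,16) → π∥ = 11+16·β ≈ 36.88854, π⊥ = 11+16·β' ≈ 1.11146 ∈ [0.8, 1.6) ⇒ IN Λ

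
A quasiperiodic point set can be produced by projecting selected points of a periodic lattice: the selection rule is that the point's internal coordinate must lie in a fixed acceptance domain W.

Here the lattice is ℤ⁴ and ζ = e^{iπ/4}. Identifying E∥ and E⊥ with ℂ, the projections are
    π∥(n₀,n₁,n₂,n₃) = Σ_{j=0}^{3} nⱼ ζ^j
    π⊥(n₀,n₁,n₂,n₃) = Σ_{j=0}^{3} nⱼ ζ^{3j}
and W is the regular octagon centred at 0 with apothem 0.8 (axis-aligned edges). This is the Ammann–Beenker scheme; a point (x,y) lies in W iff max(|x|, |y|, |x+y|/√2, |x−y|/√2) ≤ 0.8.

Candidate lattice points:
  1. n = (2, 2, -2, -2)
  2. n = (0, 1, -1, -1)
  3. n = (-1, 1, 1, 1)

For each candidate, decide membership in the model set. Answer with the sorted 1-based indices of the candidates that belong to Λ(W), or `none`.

π⊥(n) = n₀ + n₁ζ³ + n₂ζ⁶ + n₃ζ⁹ where ζ = e^{iπ/4}.
candidate 1: n = (2, 2, -2, -2) → π⊥ ≈ (-0.828427, +2.000000); max(|x|,|y|,|x±y|/√2) = 2.000000 > 0.8 ⇒ ∉ W
candidate 2: n = (0, 1, -1, -1) → π⊥ ≈ (-1.414214, +1.000000); max(|x|,|y|,|x±y|/√2) = 1.707107 > 0.8 ⇒ ∉ W
candidate 3: n = (-1, 1, 1, 1) → π⊥ ≈ (-1.000000, +0.414214); max(|x|,|y|,|x±y|/√2) = 1.000000 > 0.8 ⇒ ∉ W

none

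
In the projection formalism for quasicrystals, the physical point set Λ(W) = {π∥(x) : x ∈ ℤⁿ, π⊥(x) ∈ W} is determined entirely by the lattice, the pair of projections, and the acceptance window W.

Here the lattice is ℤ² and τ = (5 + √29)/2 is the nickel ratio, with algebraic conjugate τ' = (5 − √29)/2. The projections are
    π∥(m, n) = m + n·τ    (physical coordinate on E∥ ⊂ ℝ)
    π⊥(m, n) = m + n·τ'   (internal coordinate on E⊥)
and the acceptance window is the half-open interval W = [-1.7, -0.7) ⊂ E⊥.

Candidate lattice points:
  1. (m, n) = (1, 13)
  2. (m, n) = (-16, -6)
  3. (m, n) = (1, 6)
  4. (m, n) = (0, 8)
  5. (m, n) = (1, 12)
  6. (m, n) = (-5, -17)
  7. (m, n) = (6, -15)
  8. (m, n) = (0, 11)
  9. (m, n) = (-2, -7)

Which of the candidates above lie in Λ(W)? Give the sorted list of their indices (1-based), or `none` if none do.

τ' = (5−√29)/2 ≈ -0.192582.
candidate 1: (m,n)=(1,13) → π∥ = 1+13·τ ≈ 68.503571, π⊥ = 1+13·τ' ≈ -1.503571 ∈ [-1.7, -0.7) ⇒ IN Λ
candidate 2: (m,n)=(-16,-6) → π∥ = -16-6·τ ≈ -47.155494, π⊥ = -16-6·τ' ≈ -14.844506 ∉ [-1.7, -0.7) ⇒ out
candidate 3: (m,n)=(1,6) → π∥ = 1+6·τ ≈ 32.155494, π⊥ = 1+6·τ' ≈ -0.155494 ∉ [-1.7, -0.7) ⇒ out
candidate 4: (m,n)=(0,8) → π∥ = 0+8·τ ≈ 41.540659, π⊥ = 0+8·τ' ≈ -1.540659 ∈ [-1.7, -0.7) ⇒ IN Λ
candidate 5: (m,n)=(1,12) → π∥ = 1+12·τ ≈ 63.310989, π⊥ = 1+12·τ' ≈ -1.310989 ∈ [-1.7, -0.7) ⇒ IN Λ
candidate 6: (m,n)=(-5,-17) → π∥ = -5-17·τ ≈ -93.273901, π⊥ = -5-17·τ' ≈ -1.726099 ∉ [-1.7, -0.7) ⇒ out
candidate 7: (m,n)=(6,-15) → π∥ = 6-15·τ ≈ -71.888736, π⊥ = 6-15·τ' ≈ 8.888736 ∉ [-1.7, -0.7) ⇒ out
candidate 8: (m,n)=(0,11) → π∥ = 0+11·τ ≈ 57.118406, π⊥ = 0+11·τ' ≈ -2.118406 ∉ [-1.7, -0.7) ⇒ out
candidate 9: (m,n)=(-2,-7) → π∥ = -2-7·τ ≈ -38.348077, π⊥ = -2-7·τ' ≈ -0.651923 ∉ [-1.7, -0.7) ⇒ out

1, 4, 5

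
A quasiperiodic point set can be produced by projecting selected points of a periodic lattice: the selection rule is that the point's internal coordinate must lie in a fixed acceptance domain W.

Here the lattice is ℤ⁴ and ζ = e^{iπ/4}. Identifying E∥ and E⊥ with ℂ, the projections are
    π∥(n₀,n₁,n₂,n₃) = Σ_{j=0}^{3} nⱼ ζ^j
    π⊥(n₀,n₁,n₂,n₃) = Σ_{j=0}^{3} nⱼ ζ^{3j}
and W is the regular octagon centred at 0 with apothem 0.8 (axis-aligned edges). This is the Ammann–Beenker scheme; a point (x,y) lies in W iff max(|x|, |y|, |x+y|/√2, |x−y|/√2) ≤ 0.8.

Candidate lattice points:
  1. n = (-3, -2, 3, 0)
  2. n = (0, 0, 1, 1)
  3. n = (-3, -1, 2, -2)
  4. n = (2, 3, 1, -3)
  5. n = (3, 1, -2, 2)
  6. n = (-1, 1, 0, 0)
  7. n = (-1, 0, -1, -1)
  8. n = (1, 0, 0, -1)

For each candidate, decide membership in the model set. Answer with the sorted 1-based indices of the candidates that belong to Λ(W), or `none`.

2, 8

With ζ = e^{iπ/4} the internal vectors are ζ^0,ζ^3,ζ^6,ζ^9.
candidate 1: n = (-3, -2, 3, 0) → π⊥ ≈ (-1.585786, -4.414214); max(|x|,|y|,|x±y|/√2) = 4.414214 > 0.8 ⇒ ∉ W
candidate 2: n = (0, 0, 1, 1) → π⊥ ≈ (+0.707107, -0.292893); max(|x|,|y|,|x±y|/√2) = 0.707107 ≤ 0.8 ⇒ ∈ W
candidate 3: n = (-3, -1, 2, -2) → π⊥ ≈ (-3.707107, -4.121320); max(|x|,|y|,|x±y|/√2) = 5.535534 > 0.8 ⇒ ∉ W
candidate 4: n = (2, 3, 1, -3) → π⊥ ≈ (-2.242641, -1.000000); max(|x|,|y|,|x±y|/√2) = 2.292893 > 0.8 ⇒ ∉ W
candidate 5: n = (3, 1, -2, 2) → π⊥ ≈ (+3.707107, +4.121320); max(|x|,|y|,|x±y|/√2) = 5.535534 > 0.8 ⇒ ∉ W
candidate 6: n = (-1, 1, 0, 0) → π⊥ ≈ (-1.707107, +0.707107); max(|x|,|y|,|x±y|/√2) = 1.707107 > 0.8 ⇒ ∉ W
candidate 7: n = (-1, 0, -1, -1) → π⊥ ≈ (-1.707107, +0.292893); max(|x|,|y|,|x±y|/√2) = 1.707107 > 0.8 ⇒ ∉ W
candidate 8: n = (1, 0, 0, -1) → π⊥ ≈ (+0.292893, -0.707107); max(|x|,|y|,|x±y|/√2) = 0.707107 ≤ 0.8 ⇒ ∈ W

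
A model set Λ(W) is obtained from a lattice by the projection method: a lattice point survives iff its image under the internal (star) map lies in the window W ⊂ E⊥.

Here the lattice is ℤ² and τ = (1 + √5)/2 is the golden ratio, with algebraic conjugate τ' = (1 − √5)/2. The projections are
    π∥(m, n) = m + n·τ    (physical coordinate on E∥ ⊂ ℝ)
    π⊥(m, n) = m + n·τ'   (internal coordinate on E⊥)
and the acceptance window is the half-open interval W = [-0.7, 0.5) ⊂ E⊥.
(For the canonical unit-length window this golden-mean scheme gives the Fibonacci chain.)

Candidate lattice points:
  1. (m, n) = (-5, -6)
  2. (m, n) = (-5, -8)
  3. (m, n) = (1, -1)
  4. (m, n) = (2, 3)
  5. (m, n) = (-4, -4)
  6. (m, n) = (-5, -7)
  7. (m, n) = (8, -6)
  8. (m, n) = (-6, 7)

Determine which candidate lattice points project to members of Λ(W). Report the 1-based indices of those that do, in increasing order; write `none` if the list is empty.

2, 4, 6

τ' = (1−√5)/2 ≈ -0.6180.
[1] lift (-5,-6): star map gives -1.2918; window check -0.7 ≤ -1.2918 < 0.5 is false → out
[2] lift (-5,-8): star map gives -0.0557; window check -0.7 ≤ -0.0557 < 0.5 is true → IN Λ
[3] lift (1,-1): star map gives 1.6180; window check -0.7 ≤ 1.6180 < 0.5 is false → out
[4] lift (2,3): star map gives 0.1459; window check -0.7 ≤ 0.1459 < 0.5 is true → IN Λ
[5] lift (-4,-4): star map gives -1.5279; window check -0.7 ≤ -1.5279 < 0.5 is false → out
[6] lift (-5,-7): star map gives -0.6738; window check -0.7 ≤ -0.6738 < 0.5 is true → IN Λ
[7] lift (8,-6): star map gives 11.7082; window check -0.7 ≤ 11.7082 < 0.5 is false → out
[8] lift (-6,7): star map gives -10.3262; window check -0.7 ≤ -10.3262 < 0.5 is false → out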